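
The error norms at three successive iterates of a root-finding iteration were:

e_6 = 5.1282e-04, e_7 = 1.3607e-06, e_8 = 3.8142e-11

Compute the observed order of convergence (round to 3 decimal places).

1.767

p ≈ ln(e_8/e_7) / ln(e_7/e_6)
  = ln(3.8142e-11/1.3607e-06) / ln(1.3607e-06/5.1282e-04)
  = ln(2.80312e-05) / ln(0.00265337)
  = -10.482192 / -5.931925 ≈ 1.767081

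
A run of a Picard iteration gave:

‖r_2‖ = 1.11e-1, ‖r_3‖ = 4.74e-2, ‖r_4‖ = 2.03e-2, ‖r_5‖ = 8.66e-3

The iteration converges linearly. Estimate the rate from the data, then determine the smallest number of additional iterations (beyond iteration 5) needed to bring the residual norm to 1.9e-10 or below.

Rate ρ ≈ ‖r_5‖/‖r_4‖ = 8.66e-3/2.03e-2 = 0.4266.
After j more steps, ‖r_{5+j}‖ ≈ 8.66e-3·ρ^j; need ρ^j ≤ 1.9e-10/8.66e-3 = 2.194e-08.
j ≥ ln(2.194e-08)/ln(0.4266) = -17.6350/-0.85191 = 20.701.
So 21 more iterations are needed.

21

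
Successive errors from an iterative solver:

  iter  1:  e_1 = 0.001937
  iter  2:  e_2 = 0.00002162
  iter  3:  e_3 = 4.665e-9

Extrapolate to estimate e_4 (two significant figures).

6.1e-16

First estimate the order: p ≈ ln(e_3/e_2) / ln(e_2/e_1) = ln(4.665e-9/0.00002162)/ln(0.00002162/0.001937) = ln(0.000215772)/ln(0.0111616) ≈ 1.8778.
Then e_4 ≈ e_3·(e_3/e_2)^p = 4.665e-9·(0.000215772)^1.8778 = 4.665e-9·1.3061e-07 ≈ 6.093e-16.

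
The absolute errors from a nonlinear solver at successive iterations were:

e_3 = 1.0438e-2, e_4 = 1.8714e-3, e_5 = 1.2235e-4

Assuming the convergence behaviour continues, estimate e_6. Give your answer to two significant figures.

1.6e-6

First estimate the order: p ≈ ln(e_5/e_4) / ln(e_4/e_3) = ln(1.2235e-4/1.8714e-3)/ln(1.8714e-3/1.0438e-2) = ln(0.0653789)/ln(0.179287) ≈ 1.5869.
Then e_6 ≈ e_5·(e_5/e_4)^p = 1.2235e-4·(0.0653789)^1.5869 = 1.2235e-4·0.0131892 ≈ 1.614e-06.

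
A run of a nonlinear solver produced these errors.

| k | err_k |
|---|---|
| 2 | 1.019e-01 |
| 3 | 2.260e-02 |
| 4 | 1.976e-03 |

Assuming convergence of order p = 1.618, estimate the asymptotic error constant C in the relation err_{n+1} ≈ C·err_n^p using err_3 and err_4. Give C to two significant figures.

0.91

C ≈ err_4 / err_3^1.618
  = 1.976e-03 / (2.260e-02)^1.618
  = 1.976e-03 / 0.00217244 ≈ 0.90958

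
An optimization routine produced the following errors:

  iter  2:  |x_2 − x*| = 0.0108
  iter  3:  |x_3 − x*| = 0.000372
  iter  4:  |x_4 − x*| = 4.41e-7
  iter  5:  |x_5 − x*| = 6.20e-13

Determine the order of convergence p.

Consecutive ratios: |x_5 − x*|/|x_4 − x*| = 6.20e-13/4.41e-7 = 1.4059e-06, |x_4 − x*|/|x_3 − x*| = 4.41e-7/0.000372 = 0.00118548.
p ≈ ln(1.4059e-06)/ln(0.00118548) = -13.4748/-6.7376 ≈ 2.00.
So the convergence is quadratic (order 2).

2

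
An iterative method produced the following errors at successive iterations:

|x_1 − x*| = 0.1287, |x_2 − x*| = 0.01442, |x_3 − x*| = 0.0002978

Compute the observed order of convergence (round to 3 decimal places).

p ≈ ln(|x_3 − x*|/|x_2 − x*|) / ln(|x_2 − x*|/|x_1 − x*|)
  = ln(0.0002978/0.01442) / ln(0.01442/0.1287)
  = ln(0.0206519) / ln(0.112044)
  = -3.879948 / -2.188864 ≈ 1.772585

1.773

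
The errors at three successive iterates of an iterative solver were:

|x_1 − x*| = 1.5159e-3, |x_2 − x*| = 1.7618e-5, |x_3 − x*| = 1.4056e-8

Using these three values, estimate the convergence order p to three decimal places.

p ≈ ln(|x_3 − x*|/|x_2 − x*|) / ln(|x_2 − x*|/|x_1 − x*|)
  = ln(1.4056e-8/1.7618e-5) / ln(1.7618e-5/1.5159e-3)
  = ln(0.00079782) / ln(0.0116221)
  = -7.133628 / -4.454847 ≈ 1.601318

1.601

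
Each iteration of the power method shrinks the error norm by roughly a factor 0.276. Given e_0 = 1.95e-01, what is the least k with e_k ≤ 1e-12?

After k steps, e_k ≈ 1.95e-01·0.276^k.
Need 0.276^k ≤ 1e-12/1.95e-01 = 5.12821e-12.
k ≥ ln(5.12821e-12)/ln(0.276) = -25.9963/-1.28735 = 20.194.
Smallest integer k = 21.

21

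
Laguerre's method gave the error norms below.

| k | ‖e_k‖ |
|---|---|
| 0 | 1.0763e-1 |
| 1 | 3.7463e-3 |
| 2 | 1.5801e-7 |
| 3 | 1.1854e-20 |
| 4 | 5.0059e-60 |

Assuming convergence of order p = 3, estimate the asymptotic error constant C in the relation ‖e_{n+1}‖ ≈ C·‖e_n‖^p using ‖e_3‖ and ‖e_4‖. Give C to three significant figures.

C ≈ ‖e_4‖ / ‖e_3‖^3
  = 5.0059e-60 / (1.1854e-20)^3
  = 5.0059e-60 / 1.66569e-60 ≈ 3.0053

3.01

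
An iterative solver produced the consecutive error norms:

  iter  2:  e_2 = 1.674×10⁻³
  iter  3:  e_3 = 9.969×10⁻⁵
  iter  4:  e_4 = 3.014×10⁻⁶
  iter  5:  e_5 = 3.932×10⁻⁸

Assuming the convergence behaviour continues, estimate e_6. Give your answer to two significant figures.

1.8e-10

First estimate the order: p ≈ ln(e_5/e_4) / ln(e_4/e_3) = ln(3.932×10⁻⁸/3.014×10⁻⁶)/ln(3.014×10⁻⁶/9.969×10⁻⁵) = ln(0.0130458)/ln(0.0302337) ≈ 1.2402.
Then e_6 ≈ e_5·(e_5/e_4)^p = 3.932×10⁻⁸·(0.0130458)^1.2402 = 3.932×10⁻⁸·0.00460052 ≈ 1.809e-10.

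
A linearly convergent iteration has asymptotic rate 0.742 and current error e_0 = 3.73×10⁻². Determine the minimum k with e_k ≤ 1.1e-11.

After k steps, e_k ≈ 3.73×10⁻²·0.742^k.
Need 0.742^k ≤ 1.1e-11/3.73×10⁻² = 2.94906e-10.
k ≥ ln(2.94906e-10)/ln(0.742) = -21.9444/-0.29841 = 73.538.
Smallest integer k = 74.

74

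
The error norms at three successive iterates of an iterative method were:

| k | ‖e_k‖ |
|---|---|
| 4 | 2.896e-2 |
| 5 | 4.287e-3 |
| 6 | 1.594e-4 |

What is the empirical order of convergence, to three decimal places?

1.723

p ≈ ln(‖e_6‖/‖e_5‖) / ln(‖e_5‖/‖e_4‖)
  = ln(1.594e-4/4.287e-3) / ln(4.287e-3/2.896e-2)
  = ln(0.0371822) / ln(0.148032)
  = -3.291925 / -1.910327 ≈ 1.723226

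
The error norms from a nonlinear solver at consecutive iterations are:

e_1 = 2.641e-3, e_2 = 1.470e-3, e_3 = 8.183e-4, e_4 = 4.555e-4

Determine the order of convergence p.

Consecutive ratios: e_4/e_3 = 4.555e-4/8.183e-4 = 0.556642, e_3/e_2 = 8.183e-4/1.470e-3 = 0.556667.
p ≈ ln(0.556642)/ln(0.556667) = -0.5858/-0.5858 ≈ 1.00.
So the convergence is linear (order 1).

1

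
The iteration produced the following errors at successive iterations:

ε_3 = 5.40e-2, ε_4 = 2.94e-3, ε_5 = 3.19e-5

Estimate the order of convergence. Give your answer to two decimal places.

p ≈ ln(ε_5/ε_4) / ln(ε_4/ε_3)
  = ln(3.19e-5/2.94e-3) / ln(2.94e-3/5.40e-2)
  = ln(0.0108503) / ln(0.0544444)
  = -4.52356 / -2.91058 ≈ 1.55418

1.55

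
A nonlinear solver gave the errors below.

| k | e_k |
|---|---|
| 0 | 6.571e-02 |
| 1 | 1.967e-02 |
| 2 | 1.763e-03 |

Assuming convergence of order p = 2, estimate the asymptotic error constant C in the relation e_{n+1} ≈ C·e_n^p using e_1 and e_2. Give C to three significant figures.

C ≈ e_2 / e_1^2
  = 1.763e-03 / (1.967e-02)^2
  = 1.763e-03 / 0.000386909 ≈ 4.5566

4.56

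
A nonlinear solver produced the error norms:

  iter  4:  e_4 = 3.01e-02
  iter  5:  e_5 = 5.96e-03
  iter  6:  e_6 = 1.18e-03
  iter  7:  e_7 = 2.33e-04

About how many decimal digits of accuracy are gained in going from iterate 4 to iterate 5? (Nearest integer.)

1

Digits gained ≈ log₁₀(e_4/e_5) = log₁₀(3.01e-02/5.96e-03) = log₁₀(5.05034) ≈ 0.703.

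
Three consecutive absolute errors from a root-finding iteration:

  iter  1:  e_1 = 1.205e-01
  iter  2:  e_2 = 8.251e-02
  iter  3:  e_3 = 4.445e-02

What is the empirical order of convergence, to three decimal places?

1.633

p ≈ ln(e_3/e_2) / ln(e_2/e_1)
  = ln(4.445e-02/8.251e-02) / ln(8.251e-02/1.205e-01)
  = ln(0.538723) / ln(0.68473)
  = -0.618554 / -0.378731 ≈ 1.633228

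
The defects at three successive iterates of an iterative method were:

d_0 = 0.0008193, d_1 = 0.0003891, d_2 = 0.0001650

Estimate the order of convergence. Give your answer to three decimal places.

p ≈ ln(d_2/d_1) / ln(d_1/d_0)
  = ln(0.0001650/0.0003891) / ln(0.0003891/0.0008193)
  = ln(0.424056) / ln(0.474918)
  = -0.857890 / -0.744613 ≈ 1.152129

1.152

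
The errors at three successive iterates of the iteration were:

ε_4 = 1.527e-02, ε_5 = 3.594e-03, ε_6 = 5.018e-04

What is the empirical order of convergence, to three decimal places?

1.361

p ≈ ln(ε_6/ε_5) / ln(ε_5/ε_4)
  = ln(5.018e-04/3.594e-03) / ln(3.594e-03/1.527e-02)
  = ln(0.139622) / ln(0.235363)
  = -1.968817 / -1.446626 ≈ 1.360972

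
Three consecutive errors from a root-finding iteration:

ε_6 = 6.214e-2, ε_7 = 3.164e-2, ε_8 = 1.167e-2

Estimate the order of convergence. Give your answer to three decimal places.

1.478

p ≈ ln(ε_8/ε_7) / ln(ε_7/ε_6)
  = ln(1.167e-2/3.164e-2) / ln(3.164e-2/6.214e-2)
  = ln(0.368837) / ln(0.509173)
  = -0.997400 / -0.674967 ≈ 1.477702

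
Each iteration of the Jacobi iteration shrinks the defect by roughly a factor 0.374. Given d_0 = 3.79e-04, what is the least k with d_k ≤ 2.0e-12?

After k steps, d_k ≈ 3.79e-04·0.374^k.
Need 0.374^k ≤ 2.0e-12/3.79e-04 = 5.27704e-09.
k ≥ ln(5.27704e-09)/ln(0.374) = -19.0599/-0.98350 = 19.380.
Smallest integer k = 20.

20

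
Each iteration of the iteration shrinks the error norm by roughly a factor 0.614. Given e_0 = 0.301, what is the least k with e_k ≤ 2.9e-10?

After k steps, e_k ≈ 0.301·0.614^k.
Need 0.614^k ≤ 2.9e-10/0.301 = 9.63455e-10.
k ≥ ln(9.63455e-10)/ln(0.614) = -20.7605/-0.48776 = 42.563.
Smallest integer k = 43.

43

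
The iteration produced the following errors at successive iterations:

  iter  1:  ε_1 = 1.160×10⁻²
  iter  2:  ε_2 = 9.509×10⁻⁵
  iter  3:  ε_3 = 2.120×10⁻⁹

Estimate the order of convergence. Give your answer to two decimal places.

2.23

p ≈ ln(ε_3/ε_2) / ln(ε_2/ε_1)
  = ln(2.120×10⁻⁹/9.509×10⁻⁵) / ln(9.509×10⁻⁵/1.160×10⁻²)
  = ln(2.22947e-05) / ln(0.00819741)
  = -10.71116 / -4.80394 ≈ 2.22966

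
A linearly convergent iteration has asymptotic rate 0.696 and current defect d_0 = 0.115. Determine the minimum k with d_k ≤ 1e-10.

After k steps, d_k ≈ 0.115·0.696^k.
Need 0.696^k ≤ 1e-10/0.115 = 8.69565e-10.
k ≥ ln(8.69565e-10)/ln(0.696) = -20.8630/-0.36241 = 57.567.
Smallest integer k = 58.

58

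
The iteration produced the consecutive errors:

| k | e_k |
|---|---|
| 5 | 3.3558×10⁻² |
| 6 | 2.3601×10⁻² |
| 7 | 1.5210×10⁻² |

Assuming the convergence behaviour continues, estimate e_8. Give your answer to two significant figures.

First estimate the order: p ≈ ln(e_7/e_6) / ln(e_6/e_5) = ln(1.5210×10⁻²/2.3601×10⁻²)/ln(2.3601×10⁻²/3.3558×10⁻²) = ln(0.644464)/ln(0.70329) ≈ 1.2482.
Then e_8 ≈ e_7·(e_7/e_6)^p = 1.5210×10⁻²·(0.644464)^1.2482 = 1.5210×10⁻²·0.577885 ≈ 0.00879.

8.8e-3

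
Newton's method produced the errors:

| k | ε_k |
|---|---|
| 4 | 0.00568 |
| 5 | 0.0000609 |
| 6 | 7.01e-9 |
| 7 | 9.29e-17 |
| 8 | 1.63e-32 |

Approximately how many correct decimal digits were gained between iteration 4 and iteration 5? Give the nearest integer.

2

Digits gained ≈ log₁₀(ε_4/ε_5) = log₁₀(0.00568/0.0000609) = log₁₀(93.2677) ≈ 1.970.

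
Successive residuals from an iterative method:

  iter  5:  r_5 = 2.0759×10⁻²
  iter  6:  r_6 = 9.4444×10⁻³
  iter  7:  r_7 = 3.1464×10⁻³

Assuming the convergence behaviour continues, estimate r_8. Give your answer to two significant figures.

First estimate the order: p ≈ ln(r_7/r_6) / ln(r_6/r_5) = ln(3.1464×10⁻³/9.4444×10⁻³)/ln(9.4444×10⁻³/2.0759×10⁻²) = ln(0.33315)/ln(0.454954) ≈ 1.3957.
Then r_8 ≈ r_7·(r_7/r_6)^p = 3.1464×10⁻³·(0.33315)^1.3957 = 3.1464×10⁻³·0.215649 ≈ 0.0006785.

6.8e-4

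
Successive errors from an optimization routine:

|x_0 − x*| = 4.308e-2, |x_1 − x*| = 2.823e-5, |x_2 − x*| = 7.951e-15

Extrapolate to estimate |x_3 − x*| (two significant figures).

1.8e-43

First estimate the order: p ≈ ln(|x_2 − x*|/|x_1 − x*|) / ln(|x_1 − x*|/|x_0 − x*|) = ln(7.951e-15/2.823e-5)/ln(2.823e-5/4.308e-2) = ln(2.81651e-10)/ln(0.000655292) ≈ 2.9999.
Then |x_3 − x*| ≈ |x_2 − x*|·(|x_2 − x*|/|x_1 − x*|)^p = 7.951e-15·(2.81651e-10)^2.9999 = 7.951e-15·2.23918e-29 ≈ 1.78e-43.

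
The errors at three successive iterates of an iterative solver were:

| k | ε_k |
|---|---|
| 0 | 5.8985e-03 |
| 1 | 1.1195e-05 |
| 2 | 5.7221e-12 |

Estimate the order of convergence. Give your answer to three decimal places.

p ≈ ln(ε_2/ε_1) / ln(ε_1/ε_0)
  = ln(5.7221e-12/1.1195e-05) / ln(1.1195e-05/5.8985e-03)
  = ln(5.1113e-07) / ln(0.00189794)
  = -14.486642 / -6.266986 ≈ 2.311580

2.312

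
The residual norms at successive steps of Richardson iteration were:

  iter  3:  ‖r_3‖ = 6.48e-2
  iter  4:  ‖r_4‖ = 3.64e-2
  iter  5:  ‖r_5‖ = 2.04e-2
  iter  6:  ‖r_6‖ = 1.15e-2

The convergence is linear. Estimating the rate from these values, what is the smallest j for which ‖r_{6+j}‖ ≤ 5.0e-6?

14

Rate ρ ≈ ‖r_6‖/‖r_5‖ = 1.15e-2/2.04e-2 = 0.5637.
After j more steps, ‖r_{6+j}‖ ≈ 1.15e-2·ρ^j; need ρ^j ≤ 5.0e-6/1.15e-2 = 0.000434783.
j ≥ ln(0.000434783)/ln(0.5637) = -7.7407/-0.57323 = 13.504.
So 14 more iterations are needed.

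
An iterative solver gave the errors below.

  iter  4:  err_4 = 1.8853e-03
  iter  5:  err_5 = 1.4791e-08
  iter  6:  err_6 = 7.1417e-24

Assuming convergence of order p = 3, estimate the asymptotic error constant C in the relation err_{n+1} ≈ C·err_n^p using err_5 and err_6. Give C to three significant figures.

2.21

C ≈ err_6 / err_5^3
  = 7.1417e-24 / (1.4791e-08)^3
  = 7.1417e-24 / 3.23588e-24 ≈ 2.207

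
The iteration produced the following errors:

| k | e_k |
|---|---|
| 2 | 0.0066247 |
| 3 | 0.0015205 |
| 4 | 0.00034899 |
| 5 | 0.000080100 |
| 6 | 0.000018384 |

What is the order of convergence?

Consecutive ratios: e_6/e_5 = 0.000018384/0.000080100 = 0.229513, e_5/e_4 = 0.000080100/0.00034899 = 0.229519.
p ≈ ln(0.229513)/ln(0.229519) = -1.4718/-1.4718 ≈ 1.00.
So the convergence is linear (order 1).

1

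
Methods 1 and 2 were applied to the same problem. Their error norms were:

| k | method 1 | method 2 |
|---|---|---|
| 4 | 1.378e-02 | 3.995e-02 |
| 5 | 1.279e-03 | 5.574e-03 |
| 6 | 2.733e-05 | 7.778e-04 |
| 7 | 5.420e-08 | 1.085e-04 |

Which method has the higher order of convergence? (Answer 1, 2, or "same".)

Method 1: p ≈ ln(5.420e-08/2.733e-05)/ln(2.733e-05/1.279e-03) ≈ 1.62.
Method 2: p ≈ ln(1.085e-04/7.778e-04)/ln(7.778e-04/5.574e-03) ≈ 1.00.
Method 1 has the higher order (≈1.6 vs ≈1.0).

1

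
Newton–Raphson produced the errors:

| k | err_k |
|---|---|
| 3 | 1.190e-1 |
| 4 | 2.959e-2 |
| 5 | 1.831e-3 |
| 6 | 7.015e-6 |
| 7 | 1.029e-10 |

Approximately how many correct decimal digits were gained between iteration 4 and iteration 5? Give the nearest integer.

Digits gained ≈ log₁₀(err_4/err_5) = log₁₀(2.959e-2/1.831e-3) = log₁₀(16.1606) ≈ 1.208.

1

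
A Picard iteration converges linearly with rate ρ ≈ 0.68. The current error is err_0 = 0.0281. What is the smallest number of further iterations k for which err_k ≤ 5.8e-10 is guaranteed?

After k steps, err_k ≈ 0.0281·0.68^k.
Need 0.68^k ≤ 5.8e-10/0.0281 = 2.06406e-08.
k ≥ ln(2.06406e-08)/ln(0.68) = -17.6960/-0.38566 = 45.885.
Smallest integer k = 46.

46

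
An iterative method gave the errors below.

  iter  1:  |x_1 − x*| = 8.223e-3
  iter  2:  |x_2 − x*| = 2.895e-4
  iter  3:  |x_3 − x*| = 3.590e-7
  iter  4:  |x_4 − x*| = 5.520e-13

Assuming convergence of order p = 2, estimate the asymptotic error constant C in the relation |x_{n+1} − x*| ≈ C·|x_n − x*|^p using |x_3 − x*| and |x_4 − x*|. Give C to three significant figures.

4.28

C ≈ |x_4 − x*| / |x_3 − x*|^2
  = 5.520e-13 / (3.590e-7)^2
  = 5.520e-13 / 1.28881e-13 ≈ 4.283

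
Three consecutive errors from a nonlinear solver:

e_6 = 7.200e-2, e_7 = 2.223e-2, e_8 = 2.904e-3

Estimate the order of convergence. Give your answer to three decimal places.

1.732

p ≈ ln(e_8/e_7) / ln(e_7/e_6)
  = ln(2.904e-3/2.223e-2) / ln(2.223e-2/7.200e-2)
  = ln(0.130634) / ln(0.30875)
  = -2.035356 / -1.175223 ≈ 1.731889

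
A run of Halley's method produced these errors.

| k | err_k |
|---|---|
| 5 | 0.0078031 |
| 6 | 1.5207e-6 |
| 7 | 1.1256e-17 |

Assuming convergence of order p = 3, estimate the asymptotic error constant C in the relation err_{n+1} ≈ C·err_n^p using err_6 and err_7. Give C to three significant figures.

C ≈ err_7 / err_6^3
  = 1.1256e-17 / (1.5207e-6)^3
  = 1.1256e-17 / 3.51666e-18 ≈ 3.2008

3.20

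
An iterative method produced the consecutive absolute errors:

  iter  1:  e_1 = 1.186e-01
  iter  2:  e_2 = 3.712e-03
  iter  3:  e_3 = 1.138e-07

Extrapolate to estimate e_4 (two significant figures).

First estimate the order: p ≈ ln(e_3/e_2) / ln(e_2/e_1) = ln(1.138e-07/3.712e-03)/ln(3.712e-03/1.186e-01) = ln(3.06573e-05)/ln(0.0312985) ≈ 3.0000.
Then e_4 ≈ e_3·(e_3/e_2)^p = 1.138e-07·(3.06573e-05)^3.0000 = 1.138e-07·2.88139e-14 ≈ 3.279e-21.

3.3e-21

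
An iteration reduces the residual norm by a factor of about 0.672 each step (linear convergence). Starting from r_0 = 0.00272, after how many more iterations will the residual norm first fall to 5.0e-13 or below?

After k steps, r_k ≈ 0.00272·0.672^k.
Need 0.672^k ≤ 5.0e-13/0.00272 = 1.83824e-10.
k ≥ ln(1.83824e-10)/ln(0.672) = -22.4170/-0.39750 = 56.395.
Smallest integer k = 57.

57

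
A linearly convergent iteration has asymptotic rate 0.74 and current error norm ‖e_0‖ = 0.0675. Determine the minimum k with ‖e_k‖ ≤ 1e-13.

After k steps, ‖e_k‖ ≈ 0.0675·0.74^k.
Need 0.74^k ≤ 1e-13/0.0675 = 1.48148e-12.
k ≥ ln(1.48148e-12)/ln(0.74) = -27.2380/-0.30111 = 90.459.
Smallest integer k = 91.

91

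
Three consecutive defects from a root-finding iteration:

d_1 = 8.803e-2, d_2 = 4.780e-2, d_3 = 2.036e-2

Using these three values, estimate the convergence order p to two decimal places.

1.40

p ≈ ln(d_3/d_2) / ln(d_2/d_1)
  = ln(2.036e-2/4.780e-2) / ln(4.780e-2/8.803e-2)
  = ln(0.425941) / ln(0.542997)
  = -0.85345 / -0.61065 ≈ 1.39761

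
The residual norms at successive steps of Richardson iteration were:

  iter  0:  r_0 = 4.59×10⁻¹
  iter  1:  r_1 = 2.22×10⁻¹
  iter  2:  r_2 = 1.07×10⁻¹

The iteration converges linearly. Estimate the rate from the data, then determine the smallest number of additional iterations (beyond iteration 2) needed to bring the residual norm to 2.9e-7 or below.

18

Rate ρ ≈ r_2/r_1 = 1.07×10⁻¹/2.22×10⁻¹ = 0.4820.
After j more steps, r_{2+j} ≈ 1.07×10⁻¹·ρ^j; need ρ^j ≤ 2.9e-7/1.07×10⁻¹ = 2.71028e-06.
j ≥ ln(2.71028e-06)/ln(0.4820) = -12.8185/-0.72981 = 17.564.
So 18 more iterations are needed.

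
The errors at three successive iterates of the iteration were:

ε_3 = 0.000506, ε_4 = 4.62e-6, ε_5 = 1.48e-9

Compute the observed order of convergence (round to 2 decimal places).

1.71

p ≈ ln(ε_5/ε_4) / ln(ε_4/ε_3)
  = ln(1.48e-9/4.62e-6) / ln(4.62e-6/0.000506)
  = ln(0.000320346) / ln(0.00913043)
  = -8.04611 / -4.69614 ≈ 1.71335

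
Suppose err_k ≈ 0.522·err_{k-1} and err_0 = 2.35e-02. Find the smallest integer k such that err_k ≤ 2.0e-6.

After k steps, err_k ≈ 2.35e-02·0.522^k.
Need 0.522^k ≤ 2.0e-6/2.35e-02 = 8.51064e-05.
k ≥ ln(8.51064e-05)/ln(0.522) = -9.3716/-0.65009 = 14.416.
Smallest integer k = 15.

15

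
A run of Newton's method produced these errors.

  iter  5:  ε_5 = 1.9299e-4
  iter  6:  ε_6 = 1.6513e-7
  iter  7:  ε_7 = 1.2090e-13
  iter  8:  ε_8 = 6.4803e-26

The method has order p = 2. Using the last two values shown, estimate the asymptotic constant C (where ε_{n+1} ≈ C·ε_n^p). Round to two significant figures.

4.4

C ≈ ε_8 / ε_7^2
  = 6.4803e-26 / (1.2090e-13)^2
  = 6.4803e-26 / 1.46168e-26 ≈ 4.4335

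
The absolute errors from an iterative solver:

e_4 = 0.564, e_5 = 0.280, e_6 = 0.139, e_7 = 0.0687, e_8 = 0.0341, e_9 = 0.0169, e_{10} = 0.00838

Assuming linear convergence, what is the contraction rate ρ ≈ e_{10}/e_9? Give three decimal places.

0.496

ρ ≈ e_{10}/e_9 = 0.00838/0.0169 = 0.49586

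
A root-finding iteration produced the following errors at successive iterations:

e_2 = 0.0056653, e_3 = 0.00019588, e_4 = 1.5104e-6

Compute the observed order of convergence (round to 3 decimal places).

p ≈ ln(e_4/e_3) / ln(e_3/e_2)
  = ln(1.5104e-6/0.00019588) / ln(0.00019588/0.0056653)
  = ln(0.00771084) / ln(0.0345754)
  = -4.865128 / -3.364613 ≈ 1.445970

1.446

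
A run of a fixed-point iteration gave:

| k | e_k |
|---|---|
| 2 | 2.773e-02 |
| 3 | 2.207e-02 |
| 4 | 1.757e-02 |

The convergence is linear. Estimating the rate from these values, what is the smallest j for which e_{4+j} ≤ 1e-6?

Rate ρ ≈ e_4/e_3 = 1.757e-02/2.207e-02 = 0.7961.
After j more steps, e_{4+j} ≈ 1.757e-02·ρ^j; need ρ^j ≤ 1e-6/1.757e-02 = 5.69152e-05.
j ≥ ln(5.69152e-05)/ln(0.7961) = -9.7739/-0.22803 = 42.862.
So 43 more iterations are needed.

43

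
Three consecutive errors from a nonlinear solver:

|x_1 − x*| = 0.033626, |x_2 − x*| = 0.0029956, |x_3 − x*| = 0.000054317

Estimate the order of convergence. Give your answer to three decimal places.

1.658

p ≈ ln(|x_3 − x*|/|x_2 − x*|) / ln(|x_2 − x*|/|x_1 − x*|)
  = ln(0.000054317/0.0029956) / ln(0.0029956/0.033626)
  = ln(0.0181323) / ln(0.0890858)
  = -4.010060 / -2.418155 ≈ 1.658314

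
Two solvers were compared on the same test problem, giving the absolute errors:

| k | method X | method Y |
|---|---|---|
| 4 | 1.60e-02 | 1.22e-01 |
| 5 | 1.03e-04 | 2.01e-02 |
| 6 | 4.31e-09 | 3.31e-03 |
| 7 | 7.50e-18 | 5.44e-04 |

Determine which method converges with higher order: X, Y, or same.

Method X: p ≈ ln(7.50e-18/4.31e-09)/ln(4.31e-09/1.03e-04) ≈ 2.00.
Method Y: p ≈ ln(5.44e-04/3.31e-03)/ln(3.31e-03/2.01e-02) ≈ 1.00.
Method X has the higher order (≈2.0 vs ≈1.0).

X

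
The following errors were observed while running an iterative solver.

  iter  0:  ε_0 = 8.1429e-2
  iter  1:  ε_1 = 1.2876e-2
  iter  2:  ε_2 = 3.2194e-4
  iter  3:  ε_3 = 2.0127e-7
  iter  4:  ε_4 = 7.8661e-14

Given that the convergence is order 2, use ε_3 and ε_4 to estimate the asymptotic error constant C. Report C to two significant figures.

1.9

C ≈ ε_4 / ε_3^2
  = 7.8661e-14 / (2.0127e-7)^2
  = 7.8661e-14 / 4.05096e-14 ≈ 1.9418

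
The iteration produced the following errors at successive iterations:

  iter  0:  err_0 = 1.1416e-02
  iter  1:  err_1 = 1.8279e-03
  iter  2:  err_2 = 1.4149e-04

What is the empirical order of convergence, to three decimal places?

p ≈ ln(err_2/err_1) / ln(err_1/err_0)
  = ln(1.4149e-04/1.8279e-03) / ln(1.8279e-03/1.1416e-02)
  = ln(0.0774058) / ln(0.160117)
  = -2.558694 / -1.831850 ≈ 1.396781

1.397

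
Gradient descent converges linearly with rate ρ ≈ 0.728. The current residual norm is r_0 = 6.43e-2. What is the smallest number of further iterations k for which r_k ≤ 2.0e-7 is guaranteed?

40

After k steps, r_k ≈ 6.43e-2·0.728^k.
Need 0.728^k ≤ 2.0e-7/6.43e-2 = 3.11042e-06.
k ≥ ln(3.11042e-06)/ln(0.728) = -12.6808/-0.31745 = 39.946.
Smallest integer k = 40.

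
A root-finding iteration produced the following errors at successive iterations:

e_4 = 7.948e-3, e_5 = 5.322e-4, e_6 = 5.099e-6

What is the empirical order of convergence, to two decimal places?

1.72

p ≈ ln(e_6/e_5) / ln(e_5/e_4)
  = ln(5.099e-6/5.322e-4) / ln(5.322e-4/7.948e-3)
  = ln(0.00958098) / ln(0.0669602)
  = -4.64798 / -2.70366 ≈ 1.71914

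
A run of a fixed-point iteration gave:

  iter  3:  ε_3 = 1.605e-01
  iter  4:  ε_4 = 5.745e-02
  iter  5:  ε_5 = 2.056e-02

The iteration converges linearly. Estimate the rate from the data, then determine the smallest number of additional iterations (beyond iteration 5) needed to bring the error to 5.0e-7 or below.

11

Rate ρ ≈ ε_5/ε_4 = 2.056e-02/5.745e-02 = 0.3579.
After j more steps, ε_{5+j} ≈ 2.056e-02·ρ^j; need ρ^j ≤ 5.0e-7/2.056e-02 = 2.43191e-05.
j ≥ ln(2.43191e-05)/ln(0.3579) = -10.6242/-1.02750 = 10.340.
So 11 more iterations are needed.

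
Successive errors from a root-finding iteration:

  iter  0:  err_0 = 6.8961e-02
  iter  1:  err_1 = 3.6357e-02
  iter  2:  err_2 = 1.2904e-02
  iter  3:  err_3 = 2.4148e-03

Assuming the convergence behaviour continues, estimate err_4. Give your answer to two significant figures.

1.6e-4

First estimate the order: p ≈ ln(err_3/err_2) / ln(err_2/err_1) = ln(2.4148e-03/1.2904e-02)/ln(1.2904e-02/3.6357e-02) = ln(0.187136)/ln(0.354925) ≈ 1.6179.
Then err_4 ≈ err_3·(err_3/err_2)^p = 2.4148e-03·(0.187136)^1.6179 = 2.4148e-03·0.066439 ≈ 0.0001604.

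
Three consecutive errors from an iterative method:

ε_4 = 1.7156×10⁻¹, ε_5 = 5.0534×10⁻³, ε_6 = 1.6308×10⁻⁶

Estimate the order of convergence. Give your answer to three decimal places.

2.281

p ≈ ln(ε_6/ε_5) / ln(ε_5/ε_4)
  = ln(1.6308×10⁻⁶/5.0534×10⁻³) / ln(5.0534×10⁻³/1.7156×10⁻¹)
  = ln(0.000322713) / ln(0.0294556)
  = -8.038747 / -3.524871 ≈ 2.280579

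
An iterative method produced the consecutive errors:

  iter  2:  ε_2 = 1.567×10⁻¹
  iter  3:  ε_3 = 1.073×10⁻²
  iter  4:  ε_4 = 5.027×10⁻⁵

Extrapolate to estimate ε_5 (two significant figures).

First estimate the order: p ≈ ln(ε_4/ε_3) / ln(ε_3/ε_2) = ln(5.027×10⁻⁵/1.073×10⁻²)/ln(1.073×10⁻²/1.567×10⁻¹) = ln(0.004685)/ln(0.0684748) ≈ 2.0003.
Then ε_5 ≈ ε_4·(ε_4/ε_3)^p = 5.027×10⁻⁵·(0.004685)^2.0003 = 5.027×10⁻⁵·2.19139e-05 ≈ 1.102e-09.

1.1e-9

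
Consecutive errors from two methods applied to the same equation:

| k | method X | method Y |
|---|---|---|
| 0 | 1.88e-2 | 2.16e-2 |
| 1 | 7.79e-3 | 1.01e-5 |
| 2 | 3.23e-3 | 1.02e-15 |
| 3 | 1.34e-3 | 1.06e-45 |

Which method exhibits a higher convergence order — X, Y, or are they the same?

Y

Method X: p ≈ ln(1.34e-3/3.23e-3)/ln(3.23e-3/7.79e-3) ≈ 1.00.
Method Y: p ≈ ln(1.06e-45/1.02e-15)/ln(1.02e-15/1.01e-5) ≈ 3.00.
Method Y has the higher order (≈3.0 vs ≈1.0).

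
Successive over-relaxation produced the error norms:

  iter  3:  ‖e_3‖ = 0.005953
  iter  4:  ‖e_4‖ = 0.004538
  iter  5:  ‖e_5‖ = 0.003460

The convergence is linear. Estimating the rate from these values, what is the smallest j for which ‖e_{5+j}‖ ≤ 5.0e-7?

33

Rate ρ ≈ ‖e_5‖/‖e_4‖ = 0.003460/0.004538 = 0.7625.
After j more steps, ‖e_{5+j}‖ ≈ 0.003460·ρ^j; need ρ^j ≤ 5.0e-7/0.003460 = 0.000144509.
j ≥ ln(0.000144509)/ln(0.7625) = -8.8422/-0.27115 = 32.610.
So 33 more iterations are needed.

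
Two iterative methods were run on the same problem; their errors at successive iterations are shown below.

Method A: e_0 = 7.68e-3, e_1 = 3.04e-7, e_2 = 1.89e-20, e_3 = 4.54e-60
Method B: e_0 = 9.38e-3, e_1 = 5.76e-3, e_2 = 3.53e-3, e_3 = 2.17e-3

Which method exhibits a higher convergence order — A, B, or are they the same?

A

Method A: p ≈ ln(4.54e-60/1.89e-20)/ln(1.89e-20/3.04e-7) ≈ 3.00.
Method B: p ≈ ln(2.17e-3/3.53e-3)/ln(3.53e-3/5.76e-3) ≈ 0.99.
Method A has the higher order (≈3.0 vs ≈1.0).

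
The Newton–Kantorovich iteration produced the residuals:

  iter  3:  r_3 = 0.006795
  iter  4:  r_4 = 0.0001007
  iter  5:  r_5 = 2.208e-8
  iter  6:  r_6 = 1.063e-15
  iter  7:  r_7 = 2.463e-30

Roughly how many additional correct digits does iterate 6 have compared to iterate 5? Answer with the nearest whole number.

7

Digits gained ≈ log₁₀(r_5/r_6) = log₁₀(2.208e-8/1.063e-15) = log₁₀(2.07714e+07) ≈ 7.317.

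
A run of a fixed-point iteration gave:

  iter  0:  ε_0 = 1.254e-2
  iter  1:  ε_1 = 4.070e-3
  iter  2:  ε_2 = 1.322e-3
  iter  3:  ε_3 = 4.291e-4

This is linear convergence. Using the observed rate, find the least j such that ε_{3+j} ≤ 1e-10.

Rate ρ ≈ ε_3/ε_2 = 4.291e-4/1.322e-3 = 0.3246.
After j more steps, ε_{3+j} ≈ 4.291e-4·ρ^j; need ρ^j ≤ 1e-10/4.291e-4 = 2.33046e-07.
j ≥ ln(2.33046e-07)/ln(0.3246) = -15.2720/-1.12516 = 13.573.
So 14 more iterations are needed.

14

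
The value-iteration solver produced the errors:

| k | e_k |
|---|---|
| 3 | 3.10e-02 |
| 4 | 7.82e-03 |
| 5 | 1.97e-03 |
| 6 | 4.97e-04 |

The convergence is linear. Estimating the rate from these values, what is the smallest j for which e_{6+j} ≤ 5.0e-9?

9

Rate ρ ≈ e_6/e_5 = 4.97e-04/1.97e-03 = 0.2523.
After j more steps, e_{6+j} ≈ 4.97e-04·ρ^j; need ρ^j ≤ 5.0e-9/4.97e-04 = 1.00604e-05.
j ≥ ln(1.00604e-05)/ln(0.2523) = -11.5069/-1.37714 = 8.356.
So 9 more iterations are needed.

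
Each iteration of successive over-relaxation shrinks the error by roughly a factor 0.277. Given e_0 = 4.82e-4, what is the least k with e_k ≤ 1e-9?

After k steps, e_k ≈ 4.82e-4·0.277^k.
Need 0.277^k ≤ 1e-9/4.82e-4 = 2.07469e-06.
k ≥ ln(2.07469e-06)/ln(0.277) = -13.0857/-1.28374 = 10.193.
Smallest integer k = 11.

11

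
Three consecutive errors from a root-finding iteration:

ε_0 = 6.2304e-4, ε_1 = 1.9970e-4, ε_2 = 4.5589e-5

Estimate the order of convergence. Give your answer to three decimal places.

1.298

p ≈ ln(ε_2/ε_1) / ln(ε_1/ε_0)
  = ln(4.5589e-5/1.9970e-4) / ln(1.9970e-4/6.2304e-4)
  = ln(0.228287) / ln(0.320525)
  = -1.477152 / -1.137795 ≈ 1.298258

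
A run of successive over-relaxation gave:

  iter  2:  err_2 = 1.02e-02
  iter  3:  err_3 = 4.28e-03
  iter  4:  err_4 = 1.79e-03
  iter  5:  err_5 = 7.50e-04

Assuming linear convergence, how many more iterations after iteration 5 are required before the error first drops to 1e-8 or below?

Rate ρ ≈ err_5/err_4 = 7.50e-04/1.79e-03 = 0.4190.
After j more steps, err_{5+j} ≈ 7.50e-04·ρ^j; need ρ^j ≤ 1e-8/7.50e-04 = 1.33333e-05.
j ≥ ln(1.33333e-05)/ln(0.4190) = -11.2252/-0.86988 = 12.904.
So 13 more iterations are needed.

13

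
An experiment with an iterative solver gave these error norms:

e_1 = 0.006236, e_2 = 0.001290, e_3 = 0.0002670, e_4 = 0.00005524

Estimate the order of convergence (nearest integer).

Consecutive ratios: e_4/e_3 = 0.00005524/0.0002670 = 0.206891, e_3/e_2 = 0.0002670/0.001290 = 0.206977.
p ≈ ln(0.206891)/ln(0.206977) = -1.5756/-1.5751 ≈ 1.00.
So the convergence is linear (order 1).

1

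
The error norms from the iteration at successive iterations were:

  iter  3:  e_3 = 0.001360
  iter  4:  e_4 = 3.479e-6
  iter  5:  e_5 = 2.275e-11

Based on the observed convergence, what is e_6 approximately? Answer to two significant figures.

First estimate the order: p ≈ ln(e_5/e_4) / ln(e_4/e_3) = ln(2.275e-11/3.479e-6)/ln(3.479e-6/0.001360) = ln(6.53924e-06)/ln(0.00255809) ≈ 2.0001.
Then e_6 ≈ e_5·(e_5/e_4)^p = 2.275e-11·(6.53924e-06)^2.0001 = 2.275e-11·4.27106e-11 ≈ 9.717e-22.

9.7e-22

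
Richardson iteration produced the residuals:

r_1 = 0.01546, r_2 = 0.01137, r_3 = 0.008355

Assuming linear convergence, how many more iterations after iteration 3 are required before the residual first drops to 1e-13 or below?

Rate ρ ≈ r_3/r_2 = 0.008355/0.01137 = 0.7348.
After j more steps, r_{3+j} ≈ 0.008355·ρ^j; need ρ^j ≤ 1e-13/0.008355 = 1.19689e-11.
j ≥ ln(1.19689e-11)/ln(0.7348) = -25.1487/-0.30816 = 81.609.
So 82 more iterations are needed.

82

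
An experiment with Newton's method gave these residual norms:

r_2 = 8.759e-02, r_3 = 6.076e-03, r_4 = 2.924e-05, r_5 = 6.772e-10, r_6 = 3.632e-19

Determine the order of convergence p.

Consecutive ratios: r_6/r_5 = 3.632e-19/6.772e-10 = 5.36326e-10, r_5/r_4 = 6.772e-10/2.924e-05 = 2.31601e-05.
p ≈ ln(5.36326e-10)/ln(2.31601e-05) = -21.3463/-10.6731 ≈ 2.00.
So the convergence is quadratic (order 2).

2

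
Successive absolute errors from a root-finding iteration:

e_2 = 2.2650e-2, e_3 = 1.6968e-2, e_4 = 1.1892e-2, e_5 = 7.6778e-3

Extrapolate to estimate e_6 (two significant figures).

First estimate the order: p ≈ ln(e_5/e_4) / ln(e_4/e_3) = ln(7.6778e-3/1.1892e-2)/ln(1.1892e-2/1.6968e-2) = ln(0.645627)/ln(0.700849) ≈ 1.2309.
Then e_6 ≈ e_5·(e_5/e_4)^p = 7.6778e-3·(0.645627)^1.2309 = 7.6778e-3·0.583588 ≈ 0.004481.

4.5e-3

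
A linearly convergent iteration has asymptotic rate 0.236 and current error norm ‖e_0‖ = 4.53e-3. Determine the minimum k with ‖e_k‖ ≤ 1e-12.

After k steps, ‖e_k‖ ≈ 4.53e-3·0.236^k.
Need 0.236^k ≤ 1e-12/4.53e-3 = 2.20751e-10.
k ≥ ln(2.20751e-10)/ln(0.236) = -22.2340/-1.44392 = 15.398.
Smallest integer k = 16.

16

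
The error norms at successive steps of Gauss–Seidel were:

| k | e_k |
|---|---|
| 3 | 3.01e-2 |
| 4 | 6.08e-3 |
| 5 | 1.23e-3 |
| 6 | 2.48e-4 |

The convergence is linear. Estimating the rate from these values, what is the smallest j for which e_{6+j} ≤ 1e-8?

Rate ρ ≈ e_6/e_5 = 2.48e-4/1.23e-3 = 0.2016.
After j more steps, e_{6+j} ≈ 2.48e-4·ρ^j; need ρ^j ≤ 1e-8/2.48e-4 = 4.03226e-05.
j ≥ ln(4.03226e-05)/ln(0.2016) = -10.1186/-1.60147 = 6.318.
So 7 more iterations are needed.

7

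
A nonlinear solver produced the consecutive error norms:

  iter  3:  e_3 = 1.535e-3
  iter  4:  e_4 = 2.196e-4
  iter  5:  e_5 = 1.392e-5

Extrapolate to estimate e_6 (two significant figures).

First estimate the order: p ≈ ln(e_5/e_4) / ln(e_4/e_3) = ln(1.392e-5/2.196e-4)/ln(2.196e-4/1.535e-3) = ln(0.063388)/ln(0.143062) ≈ 1.4186.
Then e_6 ≈ e_5·(e_5/e_4)^p = 1.392e-5·(0.063388)^1.4186 = 1.392e-5·0.0199769 ≈ 2.781e-07.

2.8e-7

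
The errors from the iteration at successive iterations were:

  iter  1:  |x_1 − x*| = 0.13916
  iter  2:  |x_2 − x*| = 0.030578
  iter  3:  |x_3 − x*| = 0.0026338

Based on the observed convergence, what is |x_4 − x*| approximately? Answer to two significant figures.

5.0e-5

First estimate the order: p ≈ ln(|x_3 − x*|/|x_2 − x*|) / ln(|x_2 − x*|/|x_1 − x*|) = ln(0.0026338/0.030578)/ln(0.030578/0.13916) = ln(0.0861338)/ln(0.219733) ≈ 1.6180.
Then |x_4 − x*| ≈ |x_3 − x*|·(|x_3 − x*|/|x_2 − x*|)^p = 0.0026338·(0.0861338)^1.6180 = 0.0026338·0.0189283 ≈ 4.985e-05.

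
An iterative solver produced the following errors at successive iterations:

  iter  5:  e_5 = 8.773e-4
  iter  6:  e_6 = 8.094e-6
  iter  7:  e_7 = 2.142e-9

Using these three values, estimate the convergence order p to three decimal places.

1.758

p ≈ ln(e_7/e_6) / ln(e_6/e_5)
  = ln(2.142e-9/8.094e-6) / ln(8.094e-6/8.773e-4)
  = ln(0.00026464) / ln(0.00922603)
  = -8.237140 / -4.685726 ≈ 1.757922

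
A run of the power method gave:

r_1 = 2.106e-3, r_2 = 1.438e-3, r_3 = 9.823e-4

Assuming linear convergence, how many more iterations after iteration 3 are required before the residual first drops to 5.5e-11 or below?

44

Rate ρ ≈ r_3/r_2 = 9.823e-4/1.438e-3 = 0.6831.
After j more steps, r_{3+j} ≈ 9.823e-4·ρ^j; need ρ^j ≤ 5.5e-11/9.823e-4 = 5.5991e-08.
j ≥ ln(5.5991e-08)/ln(0.6831) = -16.6981/-0.38111 = 43.814.
So 44 more iterations are needed.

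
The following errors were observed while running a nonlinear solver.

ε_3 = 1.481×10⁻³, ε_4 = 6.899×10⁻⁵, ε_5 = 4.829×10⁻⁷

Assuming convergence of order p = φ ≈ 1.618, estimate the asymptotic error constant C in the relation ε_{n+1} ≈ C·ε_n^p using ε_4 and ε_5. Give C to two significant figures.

2.6

C ≈ ε_5 / ε_4^1.618
  = 4.829×10⁻⁷ / (6.899×10⁻⁵)^1.618
  = 4.829×10⁻⁷ / 1.84993e-07 ≈ 2.6104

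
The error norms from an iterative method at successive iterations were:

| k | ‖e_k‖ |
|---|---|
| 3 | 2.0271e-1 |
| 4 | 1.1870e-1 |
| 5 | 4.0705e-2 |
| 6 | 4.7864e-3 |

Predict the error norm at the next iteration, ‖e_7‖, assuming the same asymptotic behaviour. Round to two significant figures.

6.6e-5

First estimate the order: p ≈ ln(‖e_6‖/‖e_5‖) / ln(‖e_5‖/‖e_4‖) = ln(4.7864e-3/4.0705e-2)/ln(4.0705e-2/1.1870e-1) = ln(0.117588)/ln(0.342923) ≈ 2.0001.
Then ‖e_7‖ ≈ ‖e_6‖·(‖e_6‖/‖e_5‖)^p = 4.7864e-3·(0.117588)^2.0001 = 4.7864e-3·0.013824 ≈ 6.617e-05.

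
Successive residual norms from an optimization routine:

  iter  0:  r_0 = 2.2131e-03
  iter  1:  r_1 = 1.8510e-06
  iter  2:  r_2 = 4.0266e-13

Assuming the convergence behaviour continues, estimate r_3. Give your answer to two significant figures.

1.5e-27

First estimate the order: p ≈ ln(r_2/r_1) / ln(r_1/r_0) = ln(4.0266e-13/1.8510e-06)/ln(1.8510e-06/2.2131e-03) = ln(2.17536e-07)/ln(0.000836383) ≈ 2.1648.
Then r_3 ≈ r_2·(r_2/r_1)^p = 4.0266e-13·(2.17536e-07)^2.1648 = 4.0266e-13·3.77648e-15 ≈ 1.521e-27.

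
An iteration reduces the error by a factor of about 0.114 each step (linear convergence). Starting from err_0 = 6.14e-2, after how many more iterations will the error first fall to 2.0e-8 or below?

After k steps, err_k ≈ 6.14e-2·0.114^k.
Need 0.114^k ≤ 2.0e-8/6.14e-2 = 3.25733e-07.
k ≥ ln(3.25733e-07)/ln(0.114) = -14.9372/-2.17156 = 6.879.
Smallest integer k = 7.

7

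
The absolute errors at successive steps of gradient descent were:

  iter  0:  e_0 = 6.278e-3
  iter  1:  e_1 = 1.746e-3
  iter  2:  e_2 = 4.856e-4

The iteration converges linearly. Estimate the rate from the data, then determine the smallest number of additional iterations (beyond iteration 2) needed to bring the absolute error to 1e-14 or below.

20

Rate ρ ≈ e_2/e_1 = 4.856e-4/1.746e-3 = 0.2781.
After j more steps, e_{2+j} ≈ 4.856e-4·ρ^j; need ρ^j ≤ 1e-14/4.856e-4 = 2.05931e-11.
j ≥ ln(2.05931e-11)/ln(0.2781) = -24.6061/-1.27977 = 19.227.
So 20 more iterations are needed.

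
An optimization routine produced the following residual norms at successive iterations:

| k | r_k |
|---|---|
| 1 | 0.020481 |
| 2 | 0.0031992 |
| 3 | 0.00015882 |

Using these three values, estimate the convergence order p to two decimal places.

1.62

p ≈ ln(r_3/r_2) / ln(r_2/r_1)
  = ln(0.00015882/0.0031992) / ln(0.0031992/0.020481)
  = ln(0.0496437) / ln(0.156203)
  = -3.00288 / -1.85660 ≈ 1.61741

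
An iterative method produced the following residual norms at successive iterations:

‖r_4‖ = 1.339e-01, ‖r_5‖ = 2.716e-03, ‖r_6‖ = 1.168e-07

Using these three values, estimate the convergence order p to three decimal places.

p ≈ ln(‖r_6‖/‖r_5‖) / ln(‖r_5‖/‖r_4‖)
  = ln(1.168e-07/2.716e-03) / ln(2.716e-03/1.339e-01)
  = ln(4.30044e-05) / ln(0.0202838)
  = -10.054208 / -3.897933 ≈ 2.579369

2.579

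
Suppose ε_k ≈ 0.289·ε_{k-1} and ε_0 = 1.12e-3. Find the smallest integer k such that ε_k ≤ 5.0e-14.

After k steps, ε_k ≈ 1.12e-3·0.289^k.
Need 0.289^k ≤ 5.0e-14/1.12e-3 = 4.46429e-11.
k ≥ ln(4.46429e-11)/ln(0.289) = -23.8323/-1.24133 = 19.199.
Smallest integer k = 20.

20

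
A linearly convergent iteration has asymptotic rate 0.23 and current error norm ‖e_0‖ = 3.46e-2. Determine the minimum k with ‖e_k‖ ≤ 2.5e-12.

16

After k steps, ‖e_k‖ ≈ 3.46e-2·0.23^k.
Need 0.23^k ≤ 2.5e-12/3.46e-2 = 7.22543e-11.
k ≥ ln(7.22543e-11)/ln(0.23) = -23.3508/-1.46968 = 15.888.
Smallest integer k = 16.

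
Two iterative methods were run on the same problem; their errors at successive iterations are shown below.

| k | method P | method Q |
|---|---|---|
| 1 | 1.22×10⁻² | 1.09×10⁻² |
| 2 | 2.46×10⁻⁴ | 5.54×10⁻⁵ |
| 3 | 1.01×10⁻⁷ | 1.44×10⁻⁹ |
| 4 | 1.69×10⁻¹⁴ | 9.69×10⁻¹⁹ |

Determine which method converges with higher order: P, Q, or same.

same

Method P: p ≈ ln(1.69×10⁻¹⁴/1.01×10⁻⁷)/ln(1.01×10⁻⁷/2.46×10⁻⁴) ≈ 2.00.
Method Q: p ≈ ln(9.69×10⁻¹⁹/1.44×10⁻⁹)/ln(1.44×10⁻⁹/5.54×10⁻⁵) ≈ 2.00.
Both orders ≈ 2.0 — effectively the same.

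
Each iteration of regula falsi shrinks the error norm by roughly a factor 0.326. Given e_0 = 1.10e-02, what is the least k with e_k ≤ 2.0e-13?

23

After k steps, e_k ≈ 1.10e-02·0.326^k.
Need 0.326^k ≤ 2.0e-13/1.10e-02 = 1.81818e-11.
k ≥ ln(1.81818e-11)/ln(0.326) = -24.7306/-1.12086 = 22.064.
Smallest integer k = 23.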